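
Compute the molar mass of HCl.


M(HCl) = 1×1.008 + 1×35.45
= 1.01 + 35.45
= 36.46 g/mol

36.46 g/mol


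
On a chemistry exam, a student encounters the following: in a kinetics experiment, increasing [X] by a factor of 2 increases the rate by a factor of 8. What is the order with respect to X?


rate ∝ [X]^n
2^n = 8 → n = 3
Order in X: 3

3


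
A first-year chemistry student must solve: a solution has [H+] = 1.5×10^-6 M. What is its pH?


pH = -log10([H+]) = -log10(1.5×10^-6)
= 6 - log10(1.5)
= 6 - 0.18
= 5.82

5.82


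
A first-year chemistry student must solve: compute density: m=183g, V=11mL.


ρ = mass/volume
= 183/11
= 16.636 g/mL

16.636 g/mL


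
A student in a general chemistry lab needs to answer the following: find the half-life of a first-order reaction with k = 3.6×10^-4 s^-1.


t½ = ln2/k = 0.693147/(3.6×10^-4 s^-1)
= 1925 s

1925 s


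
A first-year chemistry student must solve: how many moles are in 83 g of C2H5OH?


M(C2H5OH) = 46.07 g/mol
n = mass/M = 83/46.07 = 1.8016 mol

1.8016 mol


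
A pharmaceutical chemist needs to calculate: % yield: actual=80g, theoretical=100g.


% yield = actual/theoretical × 100
= 80/100 × 100
= 80.0%

80.0%


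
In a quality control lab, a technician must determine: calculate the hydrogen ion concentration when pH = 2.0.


[H+] = 10^(-pH) = 10^(-2.0)
= 1.0×10^-2 M

1.0×10^-2 M


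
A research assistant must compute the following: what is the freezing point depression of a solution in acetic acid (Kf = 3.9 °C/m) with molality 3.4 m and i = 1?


ΔTf = Kf × m × i
= 3.9 × 3.4 × 1
= 13.26 °C

13.26 °C


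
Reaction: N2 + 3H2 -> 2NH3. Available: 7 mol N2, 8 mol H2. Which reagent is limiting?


Mole ratio available / coefficient:
  N2: 7/1 = 7.000
  H2: 8/3 = 2.667
Smaller ratio is limiting.

H2


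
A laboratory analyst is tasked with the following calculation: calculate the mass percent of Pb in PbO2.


M(PbO2) = 1×207.2 + 2×16.0 = 239.20 g/mol
Mass of Pb = 1 × 207.2 = 207.20 g/mol
% Pb = 207.20/239.20 × 100 = 86.62%

86.62%


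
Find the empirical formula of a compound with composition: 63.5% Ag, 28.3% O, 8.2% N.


Assume 100 g sample. Moles of each element:
  Ag: 63.5/107.87 = 0.589 mol
  O: 28.3/16.0 = 1.769 mol
  N: 8.2/14.01 = 0.585 mol
Divide by smallest (0.585):
  Ag: 0.589/0.585 = 1.01
  O: 1.769/0.585 = 3.02
  N: 0.585/0.585 = 1.0
Empirical formula: AgNO3

AgNO3


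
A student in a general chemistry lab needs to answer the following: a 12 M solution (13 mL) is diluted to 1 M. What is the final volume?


C1V1 = C2V2
12 × 13 = 1 × V2
V2 = 156/1 = 156.0 mL

156.0 mL


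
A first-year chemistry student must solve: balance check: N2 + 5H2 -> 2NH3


Equation: N2 + 5H2 -> 2NH3
Check atoms: H: 10≠6, N: 2=2
Not balanced

No, not balanced


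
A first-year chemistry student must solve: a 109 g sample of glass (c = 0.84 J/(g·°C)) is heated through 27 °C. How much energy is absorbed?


q = mcΔT = 109 × 0.84 × 27
= 2472.12 J

2472.12 J


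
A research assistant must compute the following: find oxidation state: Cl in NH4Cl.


halide: -1
Oxidation number: -1

-1


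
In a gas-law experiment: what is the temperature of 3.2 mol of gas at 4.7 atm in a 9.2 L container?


PV = nRT  (R = 0.08206 L·atm/(mol·K))
T = PV/(nR) = 4.7×9.2/(3.2×0.08206)
= 43.24/0.262592
= 164.67 K

164.67 K


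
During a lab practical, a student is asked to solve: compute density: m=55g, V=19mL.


ρ = mass/volume
= 55/19
= 2.895 g/mL

2.895 g/mL


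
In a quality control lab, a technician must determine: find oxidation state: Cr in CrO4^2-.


x + 4(-2) = -2, so x = +6
Oxidation number: +6

+6


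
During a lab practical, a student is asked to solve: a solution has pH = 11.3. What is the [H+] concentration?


[H+] = 10^(-pH) = 10^(-11.3)
= 5.01×10^-12 M

5.01×10^-12 M


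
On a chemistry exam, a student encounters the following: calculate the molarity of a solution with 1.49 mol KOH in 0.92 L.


M = n/V = 1.49/0.92 = 1.620 mol/L

1.620 M


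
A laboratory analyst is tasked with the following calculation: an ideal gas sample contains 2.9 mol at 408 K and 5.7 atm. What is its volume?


PV = nRT  (R = 0.08206 L·atm/(mol·K))
V = nRT/P = 2.9×0.08206×408/5.7
= 17.034 L

17.034 L


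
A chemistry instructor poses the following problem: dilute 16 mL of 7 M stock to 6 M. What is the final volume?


C1V1 = C2V2
7 × 16 = 6 × V2
V2 = 112/6 = 18.67 mL

18.67 mL


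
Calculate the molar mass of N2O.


M(N2O) = 2×14.01 + 1×16.0
= 28.02 + 16.0
= 44.02 g/mol

44.02 g/mol


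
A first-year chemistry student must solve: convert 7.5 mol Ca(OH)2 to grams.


M(Ca(OH)2) = 74.1 g/mol
mass = n × M = 7.5 × 74.1 = 555.75 g

555.75 g


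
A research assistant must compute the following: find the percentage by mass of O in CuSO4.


M(CuSO4) = 1×63.55 + 1×32.07 + 4×16.0 = 159.62 g/mol
Mass of O = 4 × 16.0 = 64.00 g/mol
% O = 64.00/159.62 × 100 = 40.10%

40.10%


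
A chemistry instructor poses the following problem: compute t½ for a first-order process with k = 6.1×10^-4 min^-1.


t½ = ln2/k = 0.693147/(6.1×10^-4 min^-1)
= 1136 min

1136 min


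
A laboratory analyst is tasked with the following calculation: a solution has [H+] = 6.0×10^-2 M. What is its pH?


pH = -log10([H+]) = -log10(6.0×10^-2)
= 2 - log10(6.0)
= 2 - 0.78
= 1.22

1.22


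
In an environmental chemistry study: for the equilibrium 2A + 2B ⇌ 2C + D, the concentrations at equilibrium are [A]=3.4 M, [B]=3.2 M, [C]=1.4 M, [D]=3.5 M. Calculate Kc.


Kc = [C]^2[D]/([A]^2[B]^2)
= (1.4^2 × 3.5^1)/(3.4^2 × 3.2^2)
= 6.86/118.3744
= 0.05795

0.05795


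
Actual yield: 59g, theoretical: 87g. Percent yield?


% yield = actual/theoretical × 100
= 59/87 × 100
= 67.82%

67.82%


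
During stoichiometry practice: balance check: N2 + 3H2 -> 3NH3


Equation: N2 + 3H2 -> 3NH3
Check atoms: H: 6≠9, N: 2≠3
Not balanced

No, not balanced


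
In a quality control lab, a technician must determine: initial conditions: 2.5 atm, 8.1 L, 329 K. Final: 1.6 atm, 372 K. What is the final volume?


P1V1/T1 = P2V2/T2
V2 = P1V1T2/(T1P2)
= 2.5×8.1×372/(329×1.6)
= 14.31 L

14.31 L


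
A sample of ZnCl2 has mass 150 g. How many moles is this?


M(ZnCl2) = 136.28 g/mol
n = mass/M = 150/136.28 = 1.1007 mol

1.1007 mol


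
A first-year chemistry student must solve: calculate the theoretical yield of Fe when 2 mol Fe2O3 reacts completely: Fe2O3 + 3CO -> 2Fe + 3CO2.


Mole ratio Fe:Fe2O3 = 2:1
n(Fe) = 2 × 2/1 = 4.000 mol
mass = 4.000 × 55.85 = 223.4 g

223.4 g


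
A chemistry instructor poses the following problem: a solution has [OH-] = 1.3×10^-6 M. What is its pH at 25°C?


pOH = -log10([OH-]) = -log10(1.3×10^-6)
= 6 - log10(1.3) = 5.89
pH = 14 - pOH = 14 - 5.89 = 8.11

8.11


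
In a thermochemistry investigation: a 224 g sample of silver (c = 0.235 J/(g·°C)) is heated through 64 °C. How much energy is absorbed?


q = mcΔT = 224 × 0.235 × 64
= 3368.96 J

3368.96 J


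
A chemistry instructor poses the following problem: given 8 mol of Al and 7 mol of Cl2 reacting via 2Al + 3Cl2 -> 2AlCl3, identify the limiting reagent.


Mole ratio available / coefficient:
  Al: 8/2 = 4.000
  Cl2: 7/3 = 2.333
Smaller ratio is limiting.

Cl2


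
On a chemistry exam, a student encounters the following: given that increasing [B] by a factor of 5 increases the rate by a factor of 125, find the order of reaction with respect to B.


rate ∝ [B]^n
5^n = 125 → n = 3
Order in B: 3

3


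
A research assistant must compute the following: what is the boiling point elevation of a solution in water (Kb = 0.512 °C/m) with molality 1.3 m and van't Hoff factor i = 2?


ΔTb = Kb × m × i
= 0.512 × 1.3 × 2
= 1.3312 °C

1.3312 °C


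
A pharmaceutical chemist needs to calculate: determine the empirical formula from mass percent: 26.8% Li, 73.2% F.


Assume 100 g sample. Moles of each element:
  Li: 26.8/6.94 = 3.862 mol
  F: 73.2/19.0 = 3.853 mol
Divide by smallest (3.853):
  Li: 3.862/3.853 = 1.0
  F: 3.853/3.853 = 1.0
Empirical formula: LiF

LiF


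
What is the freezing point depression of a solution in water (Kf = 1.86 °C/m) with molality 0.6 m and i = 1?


ΔTf = Kf × m × i
= 1.86 × 0.6 × 1
= 1.116 °C

1.116 °C


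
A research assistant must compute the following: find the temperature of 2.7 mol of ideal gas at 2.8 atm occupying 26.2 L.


PV = nRT  (R = 0.08206 L·atm/(mol·K))
T = PV/(nR) = 2.8×26.2/(2.7×0.08206)
= 73.36/0.221562
= 331.10 K

331.10 K


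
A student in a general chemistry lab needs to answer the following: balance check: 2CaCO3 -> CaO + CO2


Equation: 2CaCO3 -> CaO + CO2
Check atoms: C: 2≠1, Ca: 2≠1, O: 6≠3
Not balanced

No, not balanced


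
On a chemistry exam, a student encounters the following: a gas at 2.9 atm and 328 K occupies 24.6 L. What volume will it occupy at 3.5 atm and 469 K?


P1V1/T1 = P2V2/T2
V2 = P1V1T2/(T1P2)
= 2.9×24.6×469/(328×3.5)
= 29.145 L

29.145 L


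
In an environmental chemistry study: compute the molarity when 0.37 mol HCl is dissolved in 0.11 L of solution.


M = n/V = 0.37/0.11 = 3.364 mol/L

3.364 M


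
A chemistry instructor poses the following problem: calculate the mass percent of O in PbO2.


M(PbO2) = 1×207.2 + 2×16.0 = 239.20 g/mol
Mass of O = 2 × 16.0 = 32.00 g/mol
% O = 32.00/239.20 × 100 = 13.38%

13.38%


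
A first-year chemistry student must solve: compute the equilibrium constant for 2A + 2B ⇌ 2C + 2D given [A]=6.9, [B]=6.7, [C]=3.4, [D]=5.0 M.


Kc = [C]^2[D]^2/([A]^2[B]^2)
= (3.4^2 × 5.0^2)/(6.9^2 × 6.7^2)
= 289/2137.2129
= 0.1352

0.1352


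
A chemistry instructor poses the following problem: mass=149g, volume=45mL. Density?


ρ = mass/volume
= 149/45
= 3.311 g/mL

3.311 g/mL


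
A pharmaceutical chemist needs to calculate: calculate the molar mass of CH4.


M(CH4) = 1×12.01 + 4×1.008
= 12.01 + 4.03
= 16.04 g/mol

16.04 g/mol


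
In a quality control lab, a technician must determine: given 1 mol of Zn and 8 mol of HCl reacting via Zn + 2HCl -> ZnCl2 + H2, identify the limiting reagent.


Mole ratio available / coefficient:
  Zn: 1/1 = 1.000
  HCl: 8/2 = 4.000
Smaller ratio is limiting.

Zn


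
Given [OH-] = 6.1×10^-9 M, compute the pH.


pOH = -log10([OH-]) = -log10(6.1×10^-9)
= 9 - log10(6.1) = 8.21
pH = 14 - pOH = 14 - 8.21 = 5.79

5.79


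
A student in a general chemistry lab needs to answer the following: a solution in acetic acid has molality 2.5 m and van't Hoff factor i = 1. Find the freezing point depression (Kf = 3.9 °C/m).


ΔTf = Kf × m × i
= 3.9 × 2.5 × 1
= 9.75 °C

9.75 °C


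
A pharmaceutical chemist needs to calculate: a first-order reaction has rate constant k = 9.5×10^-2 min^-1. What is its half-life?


t½ = ln2/k = 0.693147/(9.5×10^-2 min^-1)
= 7.296 min

7.296 min


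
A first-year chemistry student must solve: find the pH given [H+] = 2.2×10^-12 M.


pH = -log10([H+]) = -log10(2.2×10^-12)
= 12 - log10(2.2)
= 12 - 0.34
= 11.66

11.66


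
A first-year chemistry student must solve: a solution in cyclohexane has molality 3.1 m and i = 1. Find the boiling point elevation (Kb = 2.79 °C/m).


ΔTb = Kb × m × i
= 2.79 × 3.1 × 1
= 8.649 °C

8.649 °C


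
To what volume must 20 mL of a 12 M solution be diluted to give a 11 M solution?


C1V1 = C2V2
12 × 20 = 11 × V2
V2 = 240/11 = 21.82 mL

21.82 mL


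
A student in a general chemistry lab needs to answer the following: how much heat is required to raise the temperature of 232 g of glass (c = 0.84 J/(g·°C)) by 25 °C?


q = mcΔT = 232 × 0.84 × 25
= 4872.00 J

4872.00 J


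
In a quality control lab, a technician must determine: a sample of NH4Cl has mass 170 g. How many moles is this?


M(NH4Cl) = 53.49 g/mol
n = mass/M = 170/53.49 = 3.1782 mol

3.1782 mol


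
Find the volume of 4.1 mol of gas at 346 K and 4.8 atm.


PV = nRT  (R = 0.08206 L·atm/(mol·K))
V = nRT/P = 4.1×0.08206×346/4.8
= 24.252 L

24.252 L


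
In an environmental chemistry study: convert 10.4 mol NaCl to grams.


M(NaCl) = 58.44 g/mol
mass = n × M = 10.4 × 58.44 = 607.78 g

607.78 g


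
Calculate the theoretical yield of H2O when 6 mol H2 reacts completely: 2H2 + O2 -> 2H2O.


Mole ratio H2O:H2 = 2:2
n(H2O) = 6 × 2/2 = 6.000 mol
mass = 6.000 × 18.02 = 108.12 g

108.12 g


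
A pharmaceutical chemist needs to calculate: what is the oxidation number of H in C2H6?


H is +1 with nonmetals
Oxidation number: +1

+1


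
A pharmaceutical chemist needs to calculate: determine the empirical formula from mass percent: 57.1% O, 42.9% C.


Assume 100 g sample. Moles of each element:
  O: 57.1/16.0 = 3.569 mol
  C: 42.9/12.01 = 3.572 mol
Divide by smallest (3.569):
  O: 3.569/3.569 = 1.0
  C: 3.572/3.569 = 1.0
Empirical formula: CO

CO


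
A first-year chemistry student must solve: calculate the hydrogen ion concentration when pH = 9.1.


[H+] = 10^(-pH) = 10^(-9.1)
= 7.94×10^-10 M

7.94×10^-10 M


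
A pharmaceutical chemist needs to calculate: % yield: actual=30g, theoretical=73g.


% yield = actual/theoretical × 100
= 30/73 × 100
= 41.1%

41.1%


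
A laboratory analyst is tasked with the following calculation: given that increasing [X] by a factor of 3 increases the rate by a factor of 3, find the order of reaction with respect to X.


rate ∝ [X]^n
3^n = 3 → n = 1
Order in X: 1

1


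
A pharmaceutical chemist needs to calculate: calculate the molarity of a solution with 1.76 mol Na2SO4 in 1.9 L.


M = n/V = 1.76/1.9 = 0.926 mol/L

0.926 M


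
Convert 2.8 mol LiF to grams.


M(LiF) = 25.94 g/mol
mass = n × M = 2.8 × 25.94 = 72.63 g

72.63 g


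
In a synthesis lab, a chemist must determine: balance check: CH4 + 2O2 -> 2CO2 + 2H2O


Equation: CH4 + 2O2 -> 2CO2 + 2H2O
Check atoms: C: 1≠2, H: 4=4, O: 4≠6
Not balanced

No, not balanced


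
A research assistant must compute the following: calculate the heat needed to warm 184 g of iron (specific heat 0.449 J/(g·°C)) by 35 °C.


q = mcΔT = 184 × 0.449 × 35
= 2891.56 J

2891.56 J


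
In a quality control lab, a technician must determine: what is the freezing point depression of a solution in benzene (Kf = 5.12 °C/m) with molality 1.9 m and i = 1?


ΔTf = Kf × m × i
= 5.12 × 1.9 × 1
= 9.728 °C

9.728 °C


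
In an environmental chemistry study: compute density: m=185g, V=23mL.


ρ = mass/volume
= 185/23
= 8.043 g/mL

8.043 g/mL


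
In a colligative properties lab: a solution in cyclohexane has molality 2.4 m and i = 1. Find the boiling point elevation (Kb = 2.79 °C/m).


ΔTb = Kb × m × i
= 2.79 × 2.4 × 1
= 6.696 °C

6.696 °C


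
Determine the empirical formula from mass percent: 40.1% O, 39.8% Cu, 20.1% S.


Assume 100 g sample. Moles of each element:
  O: 40.1/16.0 = 2.506 mol
  Cu: 39.8/63.55 = 0.626 mol
  S: 20.1/32.07 = 0.627 mol
Divide by smallest (0.626):
  O: 2.506/0.626 = 4.0
  Cu: 0.626/0.626 = 1.0
  S: 0.627/0.626 = 1.0
Empirical formula: CuSO4

CuSO4


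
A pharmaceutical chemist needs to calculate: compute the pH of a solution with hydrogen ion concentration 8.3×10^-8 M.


pH = -log10([H+]) = -log10(8.3×10^-8)
= 8 - log10(8.3)
= 8 - 0.92
= 7.08

7.08


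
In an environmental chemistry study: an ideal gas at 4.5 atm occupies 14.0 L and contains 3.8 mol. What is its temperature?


PV = nRT  (R = 0.08206 L·atm/(mol·K))
T = PV/(nR) = 4.5×14.0/(3.8×0.08206)
= 63.00/0.311828
= 202.03 K

202.03 K


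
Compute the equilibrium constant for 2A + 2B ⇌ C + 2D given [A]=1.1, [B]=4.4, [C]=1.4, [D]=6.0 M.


Kc = [C][D]^2/([A]^2[B]^2)
= (1.4^1 × 6.0^2)/(1.1^2 × 4.4^2)
= 50.4/23.4256
= 2.151

2.151


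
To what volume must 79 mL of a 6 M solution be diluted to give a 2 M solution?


C1V1 = C2V2
6 × 79 = 2 × V2
V2 = 474/2 = 237.0 mL

237.0 mL


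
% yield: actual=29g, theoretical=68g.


% yield = actual/theoretical × 100
= 29/68 × 100
= 42.65%

42.65%


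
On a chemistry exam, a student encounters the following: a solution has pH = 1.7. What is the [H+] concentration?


[H+] = 10^(-pH) = 10^(-1.7)
= 2.0×10^-2 M

2.0×10^-2 M


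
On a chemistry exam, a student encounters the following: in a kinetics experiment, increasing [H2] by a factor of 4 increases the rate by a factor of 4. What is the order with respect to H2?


rate ∝ [H2]^n
4^n = 4 → n = 1
Order in H2: 1

1


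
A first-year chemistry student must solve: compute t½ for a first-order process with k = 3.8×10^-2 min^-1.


t½ = ln2/k = 0.693147/(3.8×10^-2 min^-1)
= 18.24 min

18.24 min


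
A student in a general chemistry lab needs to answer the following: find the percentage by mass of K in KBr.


M(KBr) = 1×39.1 + 1×79.9 = 119.00 g/mol
Mass of K = 1 × 39.1 = 39.10 g/mol
% K = 39.10/119.00 × 100 = 32.86%

32.86%


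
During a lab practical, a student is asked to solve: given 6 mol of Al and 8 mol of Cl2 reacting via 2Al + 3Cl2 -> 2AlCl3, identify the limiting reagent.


Mole ratio available / coefficient:
  Al: 6/2 = 3.000
  Cl2: 8/3 = 2.667
Smaller ratio is limiting.

Cl2


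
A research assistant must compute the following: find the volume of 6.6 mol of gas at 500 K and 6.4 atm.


PV = nRT  (R = 0.08206 L·atm/(mol·K))
V = nRT/P = 6.6×0.08206×500/6.4
= 42.312 L

42.312 L


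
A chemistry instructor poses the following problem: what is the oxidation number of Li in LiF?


Group 1 metal: +1
Oxidation number: +1

+1


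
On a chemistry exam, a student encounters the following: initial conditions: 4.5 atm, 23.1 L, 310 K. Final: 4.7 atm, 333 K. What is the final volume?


P1V1/T1 = P2V2/T2
V2 = P1V1T2/(T1P2)
= 4.5×23.1×333/(310×4.7)
= 23.758 L

23.758 L


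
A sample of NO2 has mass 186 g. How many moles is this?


M(NO2) = 46.01 g/mol
n = mass/M = 186/46.01 = 4.0426 mol

4.0426 mol


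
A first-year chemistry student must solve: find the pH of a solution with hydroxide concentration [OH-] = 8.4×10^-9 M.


pOH = -log10([OH-]) = -log10(8.4×10^-9)
= 9 - log10(8.4) = 8.08
pH = 14 - pOH = 14 - 8.08 = 5.92

5.92


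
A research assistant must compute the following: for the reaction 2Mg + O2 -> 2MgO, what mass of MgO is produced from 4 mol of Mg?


Mole ratio MgO:Mg = 2:2
n(MgO) = 4 × 2/2 = 4.000 mol
mass = 4.000 × 40.31 = 161.24 g

161.24 g


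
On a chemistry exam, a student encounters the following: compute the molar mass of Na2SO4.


M(Na2SO4) = 2×22.99 + 1×32.07 + 4×16.0
= 45.98 + 32.07 + 64.0
= 142.05 g/mol

142.05 g/mol


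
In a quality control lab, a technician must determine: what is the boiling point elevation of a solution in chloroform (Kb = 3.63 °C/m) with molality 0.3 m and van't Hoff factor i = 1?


ΔTb = Kb × m × i
= 3.63 × 0.3 × 1
= 1.089 °C

1.089 °C


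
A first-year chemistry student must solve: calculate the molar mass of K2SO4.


M(K2SO4) = 2×39.1 + 1×32.07 + 4×16.0
= 78.2 + 32.07 + 64.0
= 174.27 g/mol

174.27 g/mol


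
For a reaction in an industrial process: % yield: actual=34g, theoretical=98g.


% yield = actual/theoretical × 100
= 34/98 × 100
= 34.69%

34.69%


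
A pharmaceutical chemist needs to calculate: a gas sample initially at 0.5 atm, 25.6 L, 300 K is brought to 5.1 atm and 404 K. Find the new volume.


P1V1/T1 = P2V2/T2
V2 = P1V1T2/(T1P2)
= 0.5×25.6×404/(300×5.1)
= 3.38 L

3.38 L


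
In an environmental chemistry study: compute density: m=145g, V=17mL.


ρ = mass/volume
= 145/17
= 8.529 g/mL

8.529 g/mL


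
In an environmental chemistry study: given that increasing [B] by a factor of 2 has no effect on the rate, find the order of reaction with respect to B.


rate ∝ [B]^n
rate ∝ [B]^0
Order in B: 0

0


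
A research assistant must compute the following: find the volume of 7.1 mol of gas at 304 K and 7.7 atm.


PV = nRT  (R = 0.08206 L·atm/(mol·K))
V = nRT/P = 7.1×0.08206×304/7.7
= 23.002 L

23.002 L


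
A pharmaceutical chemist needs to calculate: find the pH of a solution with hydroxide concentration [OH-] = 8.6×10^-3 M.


pOH = -log10([OH-]) = -log10(8.6×10^-3)
= 3 - log10(8.6) = 2.07
pH = 14 - pOH = 14 - 2.07 = 11.93

11.93


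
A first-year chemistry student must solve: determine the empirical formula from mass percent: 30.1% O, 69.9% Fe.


Assume 100 g sample. Moles of each element:
  O: 30.1/16.0 = 1.881 mol
  Fe: 69.9/55.85 = 1.252 mol
Divide by smallest (1.252):
  O: 1.881/1.252 = 1.5
  Fe: 1.252/1.252 = 1.0
Multiply all ratios by 2 to obtain whole numbers.
Empirical formula: Fe2O3

Fe2O3


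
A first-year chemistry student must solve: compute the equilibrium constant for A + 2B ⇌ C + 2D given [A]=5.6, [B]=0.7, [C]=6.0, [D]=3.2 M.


Kc = [C][D]^2/([A][B]^2)
= (6.0^1 × 3.2^2)/(5.6^1 × 0.7^2)
= 61.44/2.744
= 22.39

22.39


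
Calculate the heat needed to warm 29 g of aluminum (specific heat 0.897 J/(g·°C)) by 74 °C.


q = mcΔT = 29 × 0.897 × 74
= 1924.96 J

1924.96 J


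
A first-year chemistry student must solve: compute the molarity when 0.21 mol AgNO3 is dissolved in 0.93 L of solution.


M = n/V = 0.21/0.93 = 0.226 mol/L

0.226 M


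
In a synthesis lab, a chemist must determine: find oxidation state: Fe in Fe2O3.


2x + 3(-2) = 0, so x = +3
Oxidation number: +3

+3


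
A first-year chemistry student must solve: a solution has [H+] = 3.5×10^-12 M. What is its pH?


pH = -log10([H+]) = -log10(3.5×10^-12)
= 12 - log10(3.5)
= 12 - 0.54
= 11.46

11.46


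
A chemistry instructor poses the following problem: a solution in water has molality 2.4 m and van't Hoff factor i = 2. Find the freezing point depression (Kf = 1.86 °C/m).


ΔTf = Kf × m × i
= 1.86 × 2.4 × 2
= 8.928 °C

8.928 °C


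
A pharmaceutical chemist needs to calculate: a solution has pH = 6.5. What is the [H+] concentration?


[H+] = 10^(-pH) = 10^(-6.5)
= 3.16×10^-7 M

3.16×10^-7 M


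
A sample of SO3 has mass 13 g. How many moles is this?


M(SO3) = 80.07 g/mol
n = mass/M = 13/80.07 = 0.1624 mol

0.1624 mol


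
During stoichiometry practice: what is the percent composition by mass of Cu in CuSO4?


M(CuSO4) = 1×63.55 + 1×32.07 + 4×16.0 = 159.62 g/mol
Mass of Cu = 1 × 63.55 = 63.55 g/mol
% Cu = 63.55/159.62 × 100 = 39.81%

39.81%


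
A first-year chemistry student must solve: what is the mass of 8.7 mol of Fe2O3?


M(Fe2O3) = 159.7 g/mol
mass = n × M = 8.7 × 159.7 = 1389.39 g

1389.39 g


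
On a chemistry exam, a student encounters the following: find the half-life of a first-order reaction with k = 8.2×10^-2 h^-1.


t½ = ln2/k = 0.693147/(8.2×10^-2 h^-1)
= 8.453 h

8.453 h


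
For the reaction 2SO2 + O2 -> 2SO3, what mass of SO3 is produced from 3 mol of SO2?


Mole ratio SO3:SO2 = 2:2
n(SO3) = 3 × 2/2 = 3.000 mol
mass = 3.000 × 80.07 = 240.21 g

240.21 g


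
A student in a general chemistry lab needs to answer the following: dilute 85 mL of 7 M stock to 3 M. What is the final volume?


C1V1 = C2V2
7 × 85 = 3 × V2
V2 = 595/3 = 198.33 mL

198.33 mL


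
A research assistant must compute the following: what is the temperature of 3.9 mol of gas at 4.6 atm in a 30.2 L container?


PV = nRT  (R = 0.08206 L·atm/(mol·K))
T = PV/(nR) = 4.6×30.2/(3.9×0.08206)
= 138.92/0.320034
= 434.08 K

434.08 K


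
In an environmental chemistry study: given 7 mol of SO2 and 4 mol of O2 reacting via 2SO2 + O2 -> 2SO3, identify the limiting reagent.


Mole ratio available / coefficient:
  SO2: 7/2 = 3.500
  O2: 4/1 = 4.000
Smaller ratio is limiting.

SO2


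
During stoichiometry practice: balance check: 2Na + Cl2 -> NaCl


Equation: 2Na + Cl2 -> NaCl
Check atoms: Cl: 2≠1, Na: 2≠1
Not balanced

No, not balanced


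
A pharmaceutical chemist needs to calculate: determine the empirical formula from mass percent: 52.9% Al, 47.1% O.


Assume 100 g sample. Moles of each element:
  Al: 52.9/26.98 = 1.961 mol
  O: 47.1/16.0 = 2.944 mol
Divide by smallest (1.961):
  Al: 1.961/1.961 = 1.0
  O: 2.944/1.961 = 1.5
Multiply all ratios by 2 to obtain whole numbers.
Empirical formula: Al2O3

Al2O3


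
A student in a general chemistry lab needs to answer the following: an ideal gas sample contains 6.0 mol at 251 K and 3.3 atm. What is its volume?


PV = nRT  (R = 0.08206 L·atm/(mol·K))
V = nRT/P = 6.0×0.08206×251/3.3
= 37.449 L

37.449 L


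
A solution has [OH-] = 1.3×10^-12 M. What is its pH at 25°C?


pOH = -log10([OH-]) = -log10(1.3×10^-12)
= 12 - log10(1.3) = 11.89
pH = 14 - pOH = 14 - 11.89 = 2.11

2.11


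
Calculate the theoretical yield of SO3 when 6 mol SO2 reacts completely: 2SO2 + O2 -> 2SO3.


Mole ratio SO3:SO2 = 2:2
n(SO3) = 6 × 2/2 = 6.000 mol
mass = 6.000 × 80.07 = 480.42 g

480.42 g


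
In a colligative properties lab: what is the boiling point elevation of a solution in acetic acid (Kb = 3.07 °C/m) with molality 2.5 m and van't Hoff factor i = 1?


ΔTb = Kb × m × i
= 3.07 × 2.5 × 1
= 7.675 °C

7.675 °C


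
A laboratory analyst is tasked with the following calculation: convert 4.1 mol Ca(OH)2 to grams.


M(Ca(OH)2) = 74.1 g/mol
mass = n × M = 4.1 × 74.1 = 303.81 g

303.81 g


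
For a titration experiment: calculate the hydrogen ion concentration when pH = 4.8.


[H+] = 10^(-pH) = 10^(-4.8)
= 1.58×10^-5 M

1.58×10^-5 M


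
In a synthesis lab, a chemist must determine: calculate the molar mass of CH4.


M(CH4) = 1×12.01 + 4×1.008
= 12.01 + 4.03
= 16.04 g/mol

16.04 g/mol


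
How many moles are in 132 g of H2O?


M(H2O) = 18.02 g/mol
n = mass/M = 132/18.02 = 7.3252 mol

7.3252 mol


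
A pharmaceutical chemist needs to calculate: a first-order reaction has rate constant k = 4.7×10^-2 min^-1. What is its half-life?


t½ = ln2/k = 0.693147/(4.7×10^-2 min^-1)
= 14.75 min

14.75 min


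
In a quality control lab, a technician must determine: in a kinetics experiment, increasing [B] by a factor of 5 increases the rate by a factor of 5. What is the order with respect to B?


rate ∝ [B]^n
5^n = 5 → n = 1
Order in B: 1

1


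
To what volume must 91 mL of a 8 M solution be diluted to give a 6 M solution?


C1V1 = C2V2
8 × 91 = 6 × V2
V2 = 728/6 = 121.33 mL

121.33 mL


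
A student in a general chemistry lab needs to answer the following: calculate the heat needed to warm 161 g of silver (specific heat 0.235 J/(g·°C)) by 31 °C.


q = mcΔT = 161 × 0.235 × 31
= 1172.89 J

1172.89 J


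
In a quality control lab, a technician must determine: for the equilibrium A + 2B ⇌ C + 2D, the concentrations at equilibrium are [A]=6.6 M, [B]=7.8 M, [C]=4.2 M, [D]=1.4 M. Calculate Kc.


Kc = [C][D]^2/([A][B]^2)
= (4.2^1 × 1.4^2)/(6.6^1 × 7.8^2)
= 8.232/401.544
= 0.02050

0.02050


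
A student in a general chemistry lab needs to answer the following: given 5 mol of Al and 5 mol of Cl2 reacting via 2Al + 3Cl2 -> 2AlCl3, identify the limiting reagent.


Mole ratio available / coefficient:
  Al: 5/2 = 2.500
  Cl2: 5/3 = 1.667
Smaller ratio is limiting.

Cl2


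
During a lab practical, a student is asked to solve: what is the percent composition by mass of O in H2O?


M(H2O) = 2×1.008 + 1×16.0 = 18.016 g/mol
Mass of O = 1 × 16.0 = 16.00 g/mol
% O = 16.00/18.016 × 100 = 88.81%

88.81%


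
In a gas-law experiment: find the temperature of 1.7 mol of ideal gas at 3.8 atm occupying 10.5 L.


PV = nRT  (R = 0.08206 L·atm/(mol·K))
T = PV/(nR) = 3.8×10.5/(1.7×0.08206)
= 39.90/0.139502
= 286.02 K

286.02 K


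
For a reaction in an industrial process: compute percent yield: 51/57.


% yield = actual/theoretical × 100
= 51/57 × 100
= 89.47%

89.47%


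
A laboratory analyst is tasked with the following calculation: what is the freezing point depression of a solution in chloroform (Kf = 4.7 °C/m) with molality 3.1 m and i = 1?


ΔTf = Kf × m × i
= 4.7 × 3.1 × 1
= 14.57 °C

14.57 °C


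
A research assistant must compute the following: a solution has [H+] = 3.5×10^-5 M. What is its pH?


pH = -log10([H+]) = -log10(3.5×10^-5)
= 5 - log10(3.5)
= 5 - 0.54
= 4.46

4.46


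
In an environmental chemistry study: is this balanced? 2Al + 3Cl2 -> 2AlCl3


Equation: 2Al + 3Cl2 -> 2AlCl3
Check atoms: Al: 2=2, Cl: 6=6
Balanced

Yes, balanced


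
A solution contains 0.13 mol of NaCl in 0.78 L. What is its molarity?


M = n/V = 0.13/0.78 = 0.167 mol/L

0.167 M


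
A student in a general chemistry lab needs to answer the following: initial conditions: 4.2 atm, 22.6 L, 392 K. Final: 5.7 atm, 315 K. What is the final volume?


P1V1/T1 = P2V2/T2
V2 = P1V1T2/(T1P2)
= 4.2×22.6×315/(392×5.7)
= 13.382 L

13.382 L


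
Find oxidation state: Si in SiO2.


x + 2(-2) = 0, so x = +4
Oxidation number: +4

+4


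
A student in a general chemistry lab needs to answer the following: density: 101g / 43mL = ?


ρ = mass/volume
= 101/43
= 2.349 g/mL

2.349 g/mL


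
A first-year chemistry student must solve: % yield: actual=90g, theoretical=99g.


% yield = actual/theoretical × 100
= 90/99 × 100
= 90.91%

90.91%


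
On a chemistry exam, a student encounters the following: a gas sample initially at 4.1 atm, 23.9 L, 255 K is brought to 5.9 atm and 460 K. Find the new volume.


P1V1/T1 = P2V2/T2
V2 = P1V1T2/(T1P2)
= 4.1×23.9×460/(255×5.9)
= 29.96 L

29.96 L


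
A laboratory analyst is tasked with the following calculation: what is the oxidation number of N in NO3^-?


x + 3(-2) = -1, so x = +5
Oxidation number: +5

+5


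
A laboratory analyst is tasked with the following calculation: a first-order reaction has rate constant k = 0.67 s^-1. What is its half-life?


t½ = ln2/k = 0.693147/(0.67 s^-1)
= 1.035 s

1.035 s


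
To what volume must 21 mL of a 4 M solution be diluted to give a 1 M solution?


C1V1 = C2V2
4 × 21 = 1 × V2
V2 = 84/1 = 84.0 mL

84.0 mL


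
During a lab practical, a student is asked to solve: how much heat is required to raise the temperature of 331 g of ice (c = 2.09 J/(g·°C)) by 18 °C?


q = mcΔT = 331 × 2.09 × 18
= 12452.22 J

12452.22 J


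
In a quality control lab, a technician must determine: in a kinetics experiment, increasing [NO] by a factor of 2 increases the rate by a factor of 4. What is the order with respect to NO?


rate ∝ [NO]^n
2^n = 4 → n = 2
Order in NO: 2

2


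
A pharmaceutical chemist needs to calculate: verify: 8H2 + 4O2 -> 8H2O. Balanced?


Equation: 8H2 + 4O2 -> 8H2O
Check atoms: H: 16=16, O: 8=8
Balanced

Yes, balanced


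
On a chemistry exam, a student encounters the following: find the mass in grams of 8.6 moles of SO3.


M(SO3) = 80.07 g/mol
mass = n × M = 8.6 × 80.07 = 688.60 g

688.60 g


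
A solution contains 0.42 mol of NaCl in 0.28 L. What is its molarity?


M = n/V = 0.42/0.28 = 1.500 mol/L

1.500 M


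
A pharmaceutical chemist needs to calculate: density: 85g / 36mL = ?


ρ = mass/volume
= 85/36
= 2.361 g/mL

2.361 g/mL


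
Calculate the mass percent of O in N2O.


M(N2O) = 2×14.01 + 1×16.0 = 44.02 g/mol
Mass of O = 1 × 16.0 = 16.00 g/mol
% O = 16.00/44.02 × 100 = 36.35%

36.35%


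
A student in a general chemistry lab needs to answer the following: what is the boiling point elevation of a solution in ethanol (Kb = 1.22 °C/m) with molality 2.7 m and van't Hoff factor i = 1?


ΔTb = Kb × m × i
= 1.22 × 2.7 × 1
= 3.294 °C

3.294 °C


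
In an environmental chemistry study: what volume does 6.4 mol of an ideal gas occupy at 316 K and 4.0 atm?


PV = nRT  (R = 0.08206 L·atm/(mol·K))
V = nRT/P = 6.4×0.08206×316/4.0
= 41.49 L

41.49 L


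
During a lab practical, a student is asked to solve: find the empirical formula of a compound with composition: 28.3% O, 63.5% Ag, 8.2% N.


Assume 100 g sample. Moles of each element:
  O: 28.3/16.0 = 1.769 mol
  Ag: 63.5/107.87 = 0.589 mol
  N: 8.2/14.01 = 0.585 mol
Divide by smallest (0.585):
  O: 1.769/0.585 = 3.02
  Ag: 0.589/0.585 = 1.01
  N: 0.585/0.585 = 1.0
Empirical formula: AgNO3

AgNO3


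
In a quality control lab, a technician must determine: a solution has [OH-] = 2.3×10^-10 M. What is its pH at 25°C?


pOH = -log10([OH-]) = -log10(2.3×10^-10)
= 10 - log10(2.3) = 9.64
pH = 14 - pOH = 14 - 9.64 = 4.36

4.36


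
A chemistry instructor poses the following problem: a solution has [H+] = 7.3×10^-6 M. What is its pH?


pH = -log10([H+]) = -log10(7.3×10^-6)
= 6 - log10(7.3)
= 6 - 0.86
= 5.14

5.14


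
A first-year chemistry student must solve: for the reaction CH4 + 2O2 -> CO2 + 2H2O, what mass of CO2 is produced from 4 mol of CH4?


Mole ratio CO2:CH4 = 1:1
n(CO2) = 4 × 1/1 = 4.000 mol
mass = 4.000 × 44.01 = 176.04 g

176.04 g


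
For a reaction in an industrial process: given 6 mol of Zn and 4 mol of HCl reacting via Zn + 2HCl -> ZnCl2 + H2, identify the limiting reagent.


Mole ratio available / coefficient:
  Zn: 6/1 = 6.000
  HCl: 4/2 = 2.000
Smaller ratio is limiting.

HCl


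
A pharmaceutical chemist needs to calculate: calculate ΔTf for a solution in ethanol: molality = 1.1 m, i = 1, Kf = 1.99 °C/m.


ΔTf = Kf × m × i
= 1.99 × 1.1 × 1
= 2.189 °C

2.189 °C


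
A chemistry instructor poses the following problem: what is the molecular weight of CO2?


M(CO2) = 1×12.01 + 2×16.0
= 12.01 + 32.0
= 44.01 g/mol

44.01 g/mol


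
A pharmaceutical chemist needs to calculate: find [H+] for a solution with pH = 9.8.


[H+] = 10^(-pH) = 10^(-9.8)
= 1.58×10^-10 M

1.58×10^-10 M


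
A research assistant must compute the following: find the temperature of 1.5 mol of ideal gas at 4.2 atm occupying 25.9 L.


PV = nRT  (R = 0.08206 L·atm/(mol·K))
T = PV/(nR) = 4.2×25.9/(1.5×0.08206)
= 108.78/0.123090
= 883.74 K

883.74 K


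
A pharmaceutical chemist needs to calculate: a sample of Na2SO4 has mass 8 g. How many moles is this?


M(Na2SO4) = 142.05 g/mol
n = mass/M = 8/142.05 = 0.0563 mol

0.0563 mol


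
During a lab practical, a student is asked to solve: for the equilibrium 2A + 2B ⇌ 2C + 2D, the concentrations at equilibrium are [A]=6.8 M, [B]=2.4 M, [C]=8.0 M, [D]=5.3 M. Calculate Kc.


Kc = [C]^2[D]^2/([A]^2[B]^2)
= (8.0^2 × 5.3^2)/(6.8^2 × 2.4^2)
= 1797.76/266.3424
= 6.750

6.750


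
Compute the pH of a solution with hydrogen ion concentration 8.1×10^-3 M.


pH = -log10([H+]) = -log10(8.1×10^-3)
= 3 - log10(8.1)
= 3 - 0.91
= 2.09

2.09


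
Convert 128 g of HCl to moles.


M(HCl) = 36.46 g/mol
n = mass/M = 128/36.46 = 3.5107 mol

3.5107 mol


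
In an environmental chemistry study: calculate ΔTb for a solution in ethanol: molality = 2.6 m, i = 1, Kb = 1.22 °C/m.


ΔTb = Kb × m × i
= 1.22 × 2.6 × 1
= 3.172 °C

3.172 °C


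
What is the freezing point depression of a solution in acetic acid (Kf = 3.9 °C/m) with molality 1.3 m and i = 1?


ΔTf = Kf × m × i
= 3.9 × 1.3 × 1
= 5.07 °C

5.07 °C


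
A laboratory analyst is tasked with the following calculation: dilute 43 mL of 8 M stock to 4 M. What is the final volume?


C1V1 = C2V2
8 × 43 = 4 × V2
V2 = 344/4 = 86.0 mL

86.0 mL


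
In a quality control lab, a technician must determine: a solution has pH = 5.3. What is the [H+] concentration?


[H+] = 10^(-pH) = 10^(-5.3)
= 5.01×10^-6 M

5.01×10^-6 M


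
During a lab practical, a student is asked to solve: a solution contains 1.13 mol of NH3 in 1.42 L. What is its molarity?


M = n/V = 1.13/1.42 = 0.796 mol/L

0.796 M


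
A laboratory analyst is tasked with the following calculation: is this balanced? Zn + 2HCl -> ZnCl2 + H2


Equation: Zn + 2HCl -> ZnCl2 + H2
Check atoms: Cl: 2=2, H: 2=2, Zn: 1=1
Balanced

Yes, balanced


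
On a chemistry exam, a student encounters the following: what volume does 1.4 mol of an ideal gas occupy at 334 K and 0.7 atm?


PV = nRT  (R = 0.08206 L·atm/(mol·K))
V = nRT/P = 1.4×0.08206×334/0.7
= 54.816 L

54.816 L


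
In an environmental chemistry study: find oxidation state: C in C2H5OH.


2x + 6(+1) + (-2) = 0, so x = -2
Oxidation number: -2

-2


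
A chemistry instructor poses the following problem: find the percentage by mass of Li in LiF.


M(LiF) = 1×6.94 + 1×19.0 = 25.94 g/mol
Mass of Li = 1 × 6.94 = 6.94 g/mol
% Li = 6.94/25.94 × 100 = 26.75%

26.75%


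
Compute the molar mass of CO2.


M(CO2) = 1×12.01 + 2×16.0
= 12.01 + 32.0
= 44.01 g/mol

44.01 g/mol


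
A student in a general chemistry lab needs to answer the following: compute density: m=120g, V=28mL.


ρ = mass/volume
= 120/28
= 4.286 g/mL

4.286 g/mL


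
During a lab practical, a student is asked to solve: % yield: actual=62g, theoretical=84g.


% yield = actual/theoretical × 100
= 62/84 × 100
= 73.81%

73.81%


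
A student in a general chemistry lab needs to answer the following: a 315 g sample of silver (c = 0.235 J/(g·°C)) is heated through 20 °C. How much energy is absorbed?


q = mcΔT = 315 × 0.235 × 20
= 1480.50 J

1480.50 J


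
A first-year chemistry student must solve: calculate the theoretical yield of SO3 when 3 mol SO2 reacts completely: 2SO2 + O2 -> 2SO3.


Mole ratio SO3:SO2 = 2:2
n(SO3) = 3 × 2/2 = 3.000 mol
mass = 3.000 × 80.07 = 240.21 g

240.21 g


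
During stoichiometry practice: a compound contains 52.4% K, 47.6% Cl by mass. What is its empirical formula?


Assume 100 g sample. Moles of each element:
  K: 52.4/39.1 = 1.34 mol
  Cl: 47.6/35.45 = 1.343 mol
Divide by smallest (1.34):
  K: 1.34/1.34 = 1.0
  Cl: 1.343/1.34 = 1.0
Empirical formula: KCl

KCl


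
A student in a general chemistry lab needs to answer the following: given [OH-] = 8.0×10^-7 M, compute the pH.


pOH = -log10([OH-]) = -log10(8.0×10^-7)
= 7 - log10(8.0) = 6.1
pH = 14 - pOH = 14 - 6.1 = 7.9

7.9


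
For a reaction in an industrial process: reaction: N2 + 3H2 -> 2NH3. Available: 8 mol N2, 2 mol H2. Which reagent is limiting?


Mole ratio available / coefficient:
  N2: 8/1 = 8.000
  H2: 2/3 = 0.667
Smaller ratio is limiting.

H2


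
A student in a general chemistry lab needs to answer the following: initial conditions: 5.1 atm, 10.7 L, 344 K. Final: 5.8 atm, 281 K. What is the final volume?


P1V1/T1 = P2V2/T2
V2 = P1V1T2/(T1P2)
= 5.1×10.7×281/(344×5.8)
= 7.686 L

7.686 L


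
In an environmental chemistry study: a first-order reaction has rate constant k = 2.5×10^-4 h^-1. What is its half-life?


t½ = ln2/k = 0.693147/(2.5×10^-4 h^-1)
= 2773 h

2773 h


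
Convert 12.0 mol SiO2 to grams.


M(SiO2) = 60.09 g/mol
mass = n × M = 12.0 × 60.09 = 721.08 g

721.08 g


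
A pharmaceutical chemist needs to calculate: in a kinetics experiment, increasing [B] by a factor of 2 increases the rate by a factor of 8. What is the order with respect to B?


rate ∝ [B]^n
2^n = 8 → n = 3
Order in B: 3

3


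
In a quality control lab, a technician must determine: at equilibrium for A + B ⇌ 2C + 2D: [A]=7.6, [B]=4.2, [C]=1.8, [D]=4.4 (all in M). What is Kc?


Kc = [C]^2[D]^2/([A][B])
= (1.8^2 × 4.4^2)/(7.6^1 × 4.2^1)
= 62.7264/31.92
= 1.965

1.965


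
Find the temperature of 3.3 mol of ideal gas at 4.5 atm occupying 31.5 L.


PV = nRT  (R = 0.08206 L·atm/(mol·K))
T = PV/(nR) = 4.5×31.5/(3.3×0.08206)
= 141.75/0.270798
= 523.45 K

523.45 K


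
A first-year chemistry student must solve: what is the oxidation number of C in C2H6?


2x + 6(+1) = 0, so x = -3
Oxidation number: -3

-3
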